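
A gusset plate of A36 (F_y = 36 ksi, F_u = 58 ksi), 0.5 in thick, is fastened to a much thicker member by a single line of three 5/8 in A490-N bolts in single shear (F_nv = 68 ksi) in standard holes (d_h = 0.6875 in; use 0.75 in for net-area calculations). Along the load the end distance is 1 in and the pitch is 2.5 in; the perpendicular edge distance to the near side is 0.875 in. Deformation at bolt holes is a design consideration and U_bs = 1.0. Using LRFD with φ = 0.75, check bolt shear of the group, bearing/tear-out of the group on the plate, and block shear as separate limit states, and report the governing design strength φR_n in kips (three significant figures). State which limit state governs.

Bolt shear: A_b = π·0.625²/4 = 0.3068 in²; R_n = 68 × 0.3068 × 3 × 1 = 62.59 kips → 0.75 × 62.59 = 46.9 kips.
Bearing: edge l_c = 0.6562, r_n = 22.84 kips; interior l_c = 1.812, r_n = 43.5 kips; R_n = 22.84 + 2·43.5 = 109.8 kips → 82.4 kips.
Block shear: A_gv = 3, A_nv = 2.062, A_nt = 0.25 in²; R_n = min(0.6F_uA_nv, 0.6F_yA_gv) + U_bs·F_u·A_nt = 79.3 kips → 59.5 kips.
Bolt shear governs: 46.9 kips.

46.9 kips (bolt shear governs)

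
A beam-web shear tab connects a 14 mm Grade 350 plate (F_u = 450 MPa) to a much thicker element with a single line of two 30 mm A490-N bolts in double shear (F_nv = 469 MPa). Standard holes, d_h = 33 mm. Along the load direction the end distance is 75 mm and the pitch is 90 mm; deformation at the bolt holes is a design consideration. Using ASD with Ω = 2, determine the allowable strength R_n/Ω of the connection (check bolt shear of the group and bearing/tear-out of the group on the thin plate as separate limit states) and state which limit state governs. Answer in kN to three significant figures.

437 kN (bearing governs)

Bolt shear: A_b = π·30²/4 = 706.9 mm²; R_n = 469 × 706.9 × 2 × 2 / 1000 = 1326 kN → 1326 / 2 = 663 kN.
Bearing (1.2 l_c t F_u ≤ 2.4 d t F_u): upper limit = 2.4·30·14·450 / 1000 = 453.6 kN.
  Edge l_c = 75 − 33/2 = 58.5 → r_n = 442.3 kN; interior l_c = 90 − 33 = 57 → r_n = 430.9 kN.
  R_n,bearing = 1·442.3 + 1·430.9 = 873.2 kN → 873.2 / 2 = 437 kN.
Bearing governs: 437 kN.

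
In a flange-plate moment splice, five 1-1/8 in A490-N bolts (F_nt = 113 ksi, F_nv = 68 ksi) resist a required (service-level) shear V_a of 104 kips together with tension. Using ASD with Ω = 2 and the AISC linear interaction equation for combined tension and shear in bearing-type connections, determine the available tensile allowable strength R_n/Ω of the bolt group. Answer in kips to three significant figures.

192 kips

A_b = π·1.125²/4 = 0.994 in²; f_rv = 104 / (5 × 0.994) = 20.93 ksi.
F'_nt = 1.3 F_nt − (Ω F_nt / F_nv) f_rv = 1.3·113 − (2·113/68)·20.93 = 77.35 ksi, capped at F_nt → F'_nt = 77.35 ksi.
R_n = F'_nt · A_b · n = 77.35 × 0.994 × 5 = 384.5 kips.
Allowable strength R_n/Ω = 384.5 / 2 = 192 kips.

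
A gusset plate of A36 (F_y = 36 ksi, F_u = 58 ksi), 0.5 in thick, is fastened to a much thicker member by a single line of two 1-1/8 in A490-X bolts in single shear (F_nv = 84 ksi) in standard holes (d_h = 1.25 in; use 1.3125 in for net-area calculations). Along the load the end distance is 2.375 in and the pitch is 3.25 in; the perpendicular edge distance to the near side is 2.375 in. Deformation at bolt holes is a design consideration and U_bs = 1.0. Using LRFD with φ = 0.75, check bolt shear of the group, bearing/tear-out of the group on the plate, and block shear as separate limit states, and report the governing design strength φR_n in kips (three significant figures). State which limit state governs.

Bolt shear: A_b = π·1.125²/4 = 0.994 in²; R_n = 84 × 0.994 × 2 × 1 = 167 kips → 0.75 × 167 = 125 kips.
Bearing: edge l_c = 1.75, r_n = 60.9 kips; interior l_c = 2, r_n = 69.6 kips; R_n = 60.9 + 1·69.6 = 130.5 kips → 97.9 kips.
Block shear: A_gv = 2.812, A_nv = 1.828, A_nt = 0.8594 in²; R_n = min(0.6F_uA_nv, 0.6F_yA_gv) + U_bs·F_u·A_nt = 110.6 kips → 82.9 kips.
Block shear governs: 82.9 kips.

82.9 kips (block shear governs)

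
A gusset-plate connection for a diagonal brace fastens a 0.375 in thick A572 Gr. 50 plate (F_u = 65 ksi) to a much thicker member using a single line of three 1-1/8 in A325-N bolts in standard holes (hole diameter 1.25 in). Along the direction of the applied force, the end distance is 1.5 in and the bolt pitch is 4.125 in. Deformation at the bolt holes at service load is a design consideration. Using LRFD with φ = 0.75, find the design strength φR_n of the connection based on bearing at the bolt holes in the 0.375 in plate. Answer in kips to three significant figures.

Per bolt r_n = 1.2 l_c t F_u ≤ 2.4 d t F_u; upper limit = 2.4 × 1.125 × 0.375 × 65 = 65.81 kips.
Edge bolt: l_c = 1.5 − 1.25/2 = 0.875 in → 1.2 × 0.875 × 0.375 × 65 = 25.59 → r_n = 25.59 kips.
Interior bolts: l_c = 4.125 − 1.25 = 2.875 in → 1.2 × 2.875 × 0.375 × 65 = 84.09 → r_n = 65.81 kips.
R_n = 1 × 25.59 + 2 × 65.81 = 157.2 kips.
Design strength φR_n = 0.75 × 157.2 = 118 kips.

118 kips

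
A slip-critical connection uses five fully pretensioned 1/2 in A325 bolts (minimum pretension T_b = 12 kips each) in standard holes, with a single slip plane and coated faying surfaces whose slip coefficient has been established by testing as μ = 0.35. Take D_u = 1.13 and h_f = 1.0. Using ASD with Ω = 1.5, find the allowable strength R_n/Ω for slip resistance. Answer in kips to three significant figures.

15.8 kips

R_n = μ · D_u · h_f · T_b · n_s · n_b = 0.35 × 1.13 × 1.0 × 12 × 1 × 5 = 23.73 kips.
Allowable strength R_n/Ω = 23.73 / 1.5 = 15.8 kips.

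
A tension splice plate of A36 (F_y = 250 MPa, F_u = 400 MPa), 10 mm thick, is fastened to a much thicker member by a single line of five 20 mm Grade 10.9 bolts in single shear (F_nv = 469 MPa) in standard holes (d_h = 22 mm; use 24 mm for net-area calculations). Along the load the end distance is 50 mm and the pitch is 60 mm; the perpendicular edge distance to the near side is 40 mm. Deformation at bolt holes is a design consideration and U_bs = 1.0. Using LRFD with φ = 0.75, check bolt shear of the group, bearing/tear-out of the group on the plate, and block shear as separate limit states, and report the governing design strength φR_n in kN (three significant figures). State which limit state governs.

Bolt shear: A_b = π·20²/4 = 314.2 mm²; R_n = 469 × 314.2 × 5 × 1 / 1000 = 736.7 kN → 0.75 × 736.7 = 553 kN.
Bearing: edge l_c = 39, r_n = 187.2 kN; interior l_c = 38, r_n = 182.4 kN; R_n = 187.2 + 4·182.4 = 916.8 kN → 688 kN.
Block shear: A_gv = 2900, A_nv = 1820, A_nt = 280 mm²; R_n = min(0.6F_uA_nv, 0.6F_yA_gv) + U_bs·F_u·A_nt = 547 kN → 410 kN.
Block shear governs: 410 kN.

410 kN (block shear governs)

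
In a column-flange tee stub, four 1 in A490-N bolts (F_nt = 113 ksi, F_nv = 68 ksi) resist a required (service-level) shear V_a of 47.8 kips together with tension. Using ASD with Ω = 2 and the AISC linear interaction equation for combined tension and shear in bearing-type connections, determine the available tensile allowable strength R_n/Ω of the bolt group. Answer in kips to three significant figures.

151 kips

A_b = π·1²/4 = 0.7854 in²; f_rv = 47.8 / (4 × 0.7854) = 15.22 ksi.
F'_nt = 1.3 F_nt − (Ω F_nt / F_nv) f_rv = 1.3·113 − (2·113/68)·15.22 = 96.33 ksi, capped at F_nt → F'_nt = 96.33 ksi.
R_n = F'_nt · A_b · n = 96.33 × 0.7854 × 4 = 302.6 kips.
Allowable strength R_n/Ω = 302.6 / 2 = 151 kips.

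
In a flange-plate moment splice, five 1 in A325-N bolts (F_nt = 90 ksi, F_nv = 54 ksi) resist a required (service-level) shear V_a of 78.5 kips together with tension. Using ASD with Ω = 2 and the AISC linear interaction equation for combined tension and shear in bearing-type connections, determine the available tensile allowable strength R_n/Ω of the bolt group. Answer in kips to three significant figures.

A_b = π·1²/4 = 0.7854 in²; f_rv = 78.5 / (5 × 0.7854) = 19.99 ksi.
F'_nt = 1.3 F_nt − (Ω F_nt / F_nv) f_rv = 1.3·90 − (2·90/54)·19.99 = 50.37 ksi, capped at F_nt → F'_nt = 50.37 ksi.
R_n = F'_nt · A_b · n = 50.37 × 0.7854 × 5 = 197.8 kips.
Allowable strength R_n/Ω = 197.8 / 2 = 98.9 kips.

98.9 kips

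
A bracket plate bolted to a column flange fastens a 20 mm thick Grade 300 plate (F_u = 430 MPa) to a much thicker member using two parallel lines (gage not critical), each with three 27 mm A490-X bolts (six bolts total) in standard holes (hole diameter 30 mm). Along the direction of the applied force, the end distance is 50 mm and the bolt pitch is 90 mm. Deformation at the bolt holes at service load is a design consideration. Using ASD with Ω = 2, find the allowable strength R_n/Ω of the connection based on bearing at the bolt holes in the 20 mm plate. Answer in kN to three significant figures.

Per bolt r_n = 1.2 l_c t F_u ≤ 2.4 d t F_u; upper limit = 2.4 × 27 × 20 × 430 / 1000 = 557.3 kN.
Edge bolt: l_c = 50 − 30/2 = 35 mm → 1.2 × 35 × 20 × 430 / 1000 = 361.2 → r_n = 361.2 kN.
Interior bolts: l_c = 90 − 30 = 60 mm → 1.2 × 60 × 20 × 430 / 1000 = 619.2 → r_n = 557.3 kN.
R_n = 2 × 361.2 + 4 × 557.3 = 2952 kN.
Allowable strength R_n/Ω = 2952 / 2 = 1480 kN.

1480 kN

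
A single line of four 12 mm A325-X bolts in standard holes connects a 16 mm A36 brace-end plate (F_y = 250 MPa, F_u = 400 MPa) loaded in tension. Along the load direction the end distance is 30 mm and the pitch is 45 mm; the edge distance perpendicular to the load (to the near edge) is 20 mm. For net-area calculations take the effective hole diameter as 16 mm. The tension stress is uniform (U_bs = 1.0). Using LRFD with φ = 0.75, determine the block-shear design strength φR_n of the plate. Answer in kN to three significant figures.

355 kN

Shear plane L_v = 30 + 3·45 = 165 mm; A_gv = 165 × 16 = 2640 mm².
A_nv = (165 − 3.5·16) × 16 = 1744 mm².
A_nt = (20 − 0.5·16) × 16 = 192 mm².
0.6 F_u A_nv = 418.6 kN; 0.6 F_y A_gv = 396 kN → shear yielding governs the shear term.
R_n = 396 + 1.0 × 400 × 192 / 1000 = 472.8 kN.
Design strength φR_n = 0.75 × 472.8 = 355 kN.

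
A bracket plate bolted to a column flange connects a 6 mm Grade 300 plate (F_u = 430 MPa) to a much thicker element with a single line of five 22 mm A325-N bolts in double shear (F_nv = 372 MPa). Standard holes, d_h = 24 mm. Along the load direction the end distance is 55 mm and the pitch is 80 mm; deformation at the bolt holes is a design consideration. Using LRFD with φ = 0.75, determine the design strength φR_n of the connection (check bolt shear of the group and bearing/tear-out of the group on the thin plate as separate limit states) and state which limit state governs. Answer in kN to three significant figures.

Bolt shear: A_b = π·22²/4 = 380.1 mm²; R_n = 372 × 380.1 × 5 × 2 / 1000 = 1414 kN → 0.75 × 1414 = 1060 kN.
Bearing (1.2 l_c t F_u ≤ 2.4 d t F_u): upper limit = 2.4·22·6·430 / 1000 = 136.2 kN.
  Edge l_c = 55 − 24/2 = 43 → r_n = 133.1 kN; interior l_c = 80 − 24 = 56 → r_n = 136.2 kN.
  R_n,bearing = 1·133.1 + 4·136.2 = 678 kN → 0.75 × 678 = 509 kN.
Bearing governs: 509 kN.

509 kN (bearing governs)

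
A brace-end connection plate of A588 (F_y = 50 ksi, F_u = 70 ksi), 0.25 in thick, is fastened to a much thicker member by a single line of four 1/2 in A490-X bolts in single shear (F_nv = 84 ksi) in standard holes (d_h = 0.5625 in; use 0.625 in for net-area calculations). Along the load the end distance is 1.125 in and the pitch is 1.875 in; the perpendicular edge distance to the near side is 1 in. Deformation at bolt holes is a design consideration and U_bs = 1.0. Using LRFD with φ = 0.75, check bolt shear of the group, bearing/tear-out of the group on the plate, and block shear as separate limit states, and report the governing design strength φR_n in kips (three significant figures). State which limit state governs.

45 kips (block shear governs)

Bolt shear: A_b = π·0.5²/4 = 0.1963 in²; R_n = 84 × 0.1963 × 4 × 1 = 65.97 kips → 0.75 × 65.97 = 49.5 kips.
Bearing: edge l_c = 0.8438, r_n = 17.72 kips; interior l_c = 1.312, r_n = 21 kips; R_n = 17.72 + 3·21 = 80.72 kips → 60.5 kips.
Block shear: A_gv = 1.688, A_nv = 1.141, A_nt = 0.1719 in²; R_n = min(0.6F_uA_nv, 0.6F_yA_gv) + U_bs·F_u·A_nt = 59.94 kips → 45 kips.
Block shear governs: 45 kips.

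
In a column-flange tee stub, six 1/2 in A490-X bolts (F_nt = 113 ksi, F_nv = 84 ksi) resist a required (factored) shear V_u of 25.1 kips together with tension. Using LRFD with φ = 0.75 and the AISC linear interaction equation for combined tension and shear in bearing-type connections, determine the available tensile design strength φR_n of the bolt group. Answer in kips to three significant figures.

96 kips

A_b = π·0.5²/4 = 0.1963 in²; f_rv = 25.1 / (6 × 0.1963) = 21.31 ksi.
F'_nt = 1.3 F_nt − (F_nt / φF_nv) f_rv = 1.3·113 − (113/(0.75·84))·21.31 = 108.7 ksi, capped at F_nt → F'_nt = 108.7 ksi.
R_n = F'_nt · A_b · n = 108.7 × 0.1963 × 6 = 128 kips.
Design strength φR_n = 0.75 × 128 = 96 kips.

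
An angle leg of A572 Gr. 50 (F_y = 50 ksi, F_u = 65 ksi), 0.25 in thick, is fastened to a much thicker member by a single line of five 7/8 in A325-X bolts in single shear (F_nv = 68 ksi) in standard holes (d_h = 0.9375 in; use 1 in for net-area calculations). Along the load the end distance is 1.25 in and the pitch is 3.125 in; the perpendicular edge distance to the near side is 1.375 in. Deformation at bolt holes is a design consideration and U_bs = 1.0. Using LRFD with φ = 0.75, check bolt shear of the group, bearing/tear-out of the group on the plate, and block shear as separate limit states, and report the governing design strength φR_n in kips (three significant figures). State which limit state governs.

78.3 kips (block shear governs)

Bolt shear: A_b = π·0.875²/4 = 0.6013 in²; R_n = 68 × 0.6013 × 5 × 1 = 204.4 kips → 0.75 × 204.4 = 153 kips.
Bearing: edge l_c = 0.7812, r_n = 15.23 kips; interior l_c = 2.188, r_n = 34.12 kips; R_n = 15.23 + 4·34.12 = 151.7 kips → 114 kips.
Block shear: A_gv = 3.438, A_nv = 2.312, A_nt = 0.2188 in²; R_n = min(0.6F_uA_nv, 0.6F_yA_gv) + U_bs·F_u·A_nt = 104.4 kips → 78.3 kips.
Block shear governs: 78.3 kips.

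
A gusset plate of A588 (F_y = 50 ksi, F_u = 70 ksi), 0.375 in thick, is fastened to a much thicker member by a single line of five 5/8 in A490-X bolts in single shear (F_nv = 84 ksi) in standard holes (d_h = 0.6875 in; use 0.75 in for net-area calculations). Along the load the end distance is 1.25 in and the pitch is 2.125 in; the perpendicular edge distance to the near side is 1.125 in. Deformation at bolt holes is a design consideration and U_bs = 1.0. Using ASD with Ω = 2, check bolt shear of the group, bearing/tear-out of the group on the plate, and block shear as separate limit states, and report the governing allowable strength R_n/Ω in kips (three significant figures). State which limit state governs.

60 kips (block shear governs)

Bolt shear: A_b = π·0.625²/4 = 0.3068 in²; R_n = 84 × 0.3068 × 5 × 1 = 128.9 kips → 128.9 / 2 = 64.4 kips.
Bearing: edge l_c = 0.9062, r_n = 28.55 kips; interior l_c = 1.438, r_n = 39.38 kips; R_n = 28.55 + 4·39.38 = 186 kips → 93 kips.
Block shear: A_gv = 3.656, A_nv = 2.391, A_nt = 0.2812 in²; R_n = min(0.6F_uA_nv, 0.6F_yA_gv) + U_bs·F_u·A_nt = 120.1 kips → 60 kips.
Block shear governs: 60 kips.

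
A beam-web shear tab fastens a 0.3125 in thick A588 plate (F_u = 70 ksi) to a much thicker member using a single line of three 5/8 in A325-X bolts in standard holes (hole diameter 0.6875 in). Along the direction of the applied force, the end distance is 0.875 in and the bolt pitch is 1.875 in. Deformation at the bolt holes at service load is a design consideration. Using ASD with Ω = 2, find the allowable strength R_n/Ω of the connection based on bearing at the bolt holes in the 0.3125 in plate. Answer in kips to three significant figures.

Per bolt r_n = 1.2 l_c t F_u ≤ 2.4 d t F_u; upper limit = 2.4 × 0.625 × 0.3125 × 70 = 32.81 kips.
Edge bolt: l_c = 0.875 − 0.6875/2 = 0.5312 in → 1.2 × 0.5312 × 0.3125 × 70 = 13.95 → r_n = 13.95 kips.
Interior bolts: l_c = 1.875 − 0.6875 = 1.188 in → 1.2 × 1.188 × 0.3125 × 70 = 31.17 → r_n = 31.17 kips.
R_n = 1 × 13.95 + 2 × 31.17 = 76.29 kips.
Allowable strength R_n/Ω = 76.29 / 2 = 38.1 kips.

38.1 kips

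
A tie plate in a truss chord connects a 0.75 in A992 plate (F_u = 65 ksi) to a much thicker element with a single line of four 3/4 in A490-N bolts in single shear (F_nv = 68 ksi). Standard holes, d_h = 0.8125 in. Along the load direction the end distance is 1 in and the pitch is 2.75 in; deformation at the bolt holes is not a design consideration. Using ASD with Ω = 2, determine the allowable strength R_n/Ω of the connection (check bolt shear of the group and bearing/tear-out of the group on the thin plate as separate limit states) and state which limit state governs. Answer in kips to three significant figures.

60.1 kips (bolt shear governs)

Bolt shear: A_b = π·0.75²/4 = 0.4418 in²; R_n = 68 × 0.4418 × 4 × 1 = 120.2 kips → 120.2 / 2 = 60.1 kips.
Bearing (1.5 l_c t F_u ≤ 3.0 d t F_u): upper limit = 3.0·0.75·0.75·65 = 109.7 kips.
  Edge l_c = 1 − 0.8125/2 = 0.5938 → r_n = 43.42 kips; interior l_c = 2.75 − 0.8125 = 1.938 → r_n = 109.7 kips.
  R_n,bearing = 1·43.42 + 3·109.7 = 372.5 kips → 372.5 / 2 = 186 kips.
Bolt shear governs: 60.1 kips.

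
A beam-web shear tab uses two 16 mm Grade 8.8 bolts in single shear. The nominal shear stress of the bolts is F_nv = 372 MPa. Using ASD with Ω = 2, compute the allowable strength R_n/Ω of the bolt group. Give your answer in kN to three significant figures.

74.8 kN

A_b = π × 16² / 4 = 201.1 mm².
R_n = F_nv · A_b · n · n_s = 372 × 201.1 × 2 × 1 / 1000 = 149.6 kN.
Allowable strength R_n/Ω = 149.6 / 2 = 74.8 kN.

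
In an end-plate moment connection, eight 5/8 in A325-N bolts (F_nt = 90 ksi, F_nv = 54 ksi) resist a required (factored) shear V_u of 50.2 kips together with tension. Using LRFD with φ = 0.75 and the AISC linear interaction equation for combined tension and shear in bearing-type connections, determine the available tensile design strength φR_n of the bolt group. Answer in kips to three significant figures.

A_b = π·0.625²/4 = 0.3068 in²; f_rv = 50.2 / (8 × 0.3068) = 20.45 ksi.
F'_nt = 1.3 F_nt − (F_nt / φF_nv) f_rv = 1.3·90 − (90/(0.75·54))·20.45 = 71.55 ksi, capped at F_nt → F'_nt = 71.55 ksi.
R_n = F'_nt · A_b · n = 71.55 × 0.3068 × 8 = 175.6 kips.
Design strength φR_n = 0.75 × 175.6 = 132 kips.

132 kips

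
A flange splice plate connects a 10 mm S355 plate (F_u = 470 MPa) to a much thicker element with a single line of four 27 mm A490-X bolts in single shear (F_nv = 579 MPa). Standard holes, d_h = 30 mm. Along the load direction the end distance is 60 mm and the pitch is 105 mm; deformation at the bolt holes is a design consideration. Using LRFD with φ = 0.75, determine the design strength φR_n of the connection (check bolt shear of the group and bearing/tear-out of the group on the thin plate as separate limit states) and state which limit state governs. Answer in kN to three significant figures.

Bolt shear: A_b = π·27²/4 = 572.6 mm²; R_n = 579 × 572.6 × 4 × 1 / 1000 = 1326 kN → 0.75 × 1326 = 995 kN.
Bearing (1.2 l_c t F_u ≤ 2.4 d t F_u): upper limit = 2.4·27·10·470 / 1000 = 304.6 kN.
  Edge l_c = 60 − 30/2 = 45 → r_n = 253.8 kN; interior l_c = 105 − 30 = 75 → r_n = 304.6 kN.
  R_n,bearing = 1·253.8 + 3·304.6 = 1167 kN → 0.75 × 1167 = 876 kN.
Bearing governs: 876 kN.

876 kN (bearing governs)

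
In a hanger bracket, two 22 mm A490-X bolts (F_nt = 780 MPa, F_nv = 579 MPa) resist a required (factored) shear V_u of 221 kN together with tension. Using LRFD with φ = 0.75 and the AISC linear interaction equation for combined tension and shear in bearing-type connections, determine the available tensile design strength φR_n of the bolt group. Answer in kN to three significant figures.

A_b = π·22²/4 = 380.1 mm²; f_rv = 221 × 1000 / (2 × 380.1) = 290.7 MPa.
F'_nt = 1.3 F_nt − (F_nt / φF_nv) f_rv = 1.3·780 − (780/(0.75·579))·290.7 = 491.9 MPa, capped at F_nt → F'_nt = 491.9 MPa.
R_n = F'_nt · A_b · n = 491.9 × 380.1 × 2 / 1000 = 373.9 kN.
Design strength φR_n = 0.75 × 373.9 = 280 kN.

280 kN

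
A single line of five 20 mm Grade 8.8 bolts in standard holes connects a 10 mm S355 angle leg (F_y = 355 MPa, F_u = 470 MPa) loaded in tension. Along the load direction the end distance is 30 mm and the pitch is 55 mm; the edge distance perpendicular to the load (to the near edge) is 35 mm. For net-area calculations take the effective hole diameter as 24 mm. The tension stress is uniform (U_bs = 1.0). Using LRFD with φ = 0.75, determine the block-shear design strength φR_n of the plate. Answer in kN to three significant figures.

Shear plane L_v = 30 + 4·55 = 250 mm; A_gv = 250 × 10 = 2500 mm².
A_nv = (250 − 4.5·24) × 10 = 1420 mm².
A_nt = (35 − 0.5·24) × 10 = 230 mm².
0.6 F_u A_nv = 400.4 kN; 0.6 F_y A_gv = 532.5 kN → shear rupture governs the shear term.
R_n = 400.4 + 1.0 × 470 × 230 / 1000 = 508.5 kN.
Design strength φR_n = 0.75 × 508.5 = 381 kN.

381 kN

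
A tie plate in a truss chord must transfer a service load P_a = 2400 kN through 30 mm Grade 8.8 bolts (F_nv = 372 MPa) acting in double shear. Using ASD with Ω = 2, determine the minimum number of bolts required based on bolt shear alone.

10 bolts

A_b = π·30²/4 = 706.9 mm².
Per-bolt allowable strength R_n/Ω = 372 × 706.9 × 2 / 1000 / 2 = 263 kN.
n ≥ 2400 / 263 = 9.127 → use 10 bolts.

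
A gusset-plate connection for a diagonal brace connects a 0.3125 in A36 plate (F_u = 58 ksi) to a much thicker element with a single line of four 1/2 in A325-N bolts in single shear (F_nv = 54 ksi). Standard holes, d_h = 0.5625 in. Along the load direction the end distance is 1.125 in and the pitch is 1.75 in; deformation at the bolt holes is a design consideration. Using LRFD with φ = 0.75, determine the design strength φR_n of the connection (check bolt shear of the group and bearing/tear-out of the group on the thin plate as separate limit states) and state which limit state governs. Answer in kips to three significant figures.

31.8 kips (bolt shear governs)

Bolt shear: A_b = π·0.5²/4 = 0.1963 in²; R_n = 54 × 0.1963 × 4 × 1 = 42.41 kips → 0.75 × 42.41 = 31.8 kips.
Bearing (1.2 l_c t F_u ≤ 2.4 d t F_u): upper limit = 2.4·0.5·0.3125·58 = 21.75 kips.
  Edge l_c = 1.125 − 0.5625/2 = 0.8438 → r_n = 18.35 kips; interior l_c = 1.75 − 0.5625 = 1.188 → r_n = 21.75 kips.
  R_n,bearing = 1·18.35 + 3·21.75 = 83.6 kips → 0.75 × 83.6 = 62.7 kips.
Bolt shear governs: 31.8 kips.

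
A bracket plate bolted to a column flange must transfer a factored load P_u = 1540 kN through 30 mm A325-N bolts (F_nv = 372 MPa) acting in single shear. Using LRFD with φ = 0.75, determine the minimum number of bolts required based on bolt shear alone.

8 bolts

A_b = π·30²/4 = 706.9 mm².
Per-bolt design strength φR_n = 0.75 × 372 × 706.9 × 1 / 1000 = 197.2 kN.
n ≥ 1540 / 197.2 = 7.809 → use 8 bolts.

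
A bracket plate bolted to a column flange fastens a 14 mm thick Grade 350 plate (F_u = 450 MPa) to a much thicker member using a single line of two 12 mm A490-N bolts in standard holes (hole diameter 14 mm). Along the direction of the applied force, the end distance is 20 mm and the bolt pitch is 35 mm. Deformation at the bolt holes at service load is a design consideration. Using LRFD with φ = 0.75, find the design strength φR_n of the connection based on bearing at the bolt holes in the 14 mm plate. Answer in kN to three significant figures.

Per bolt r_n = 1.2 l_c t F_u ≤ 2.4 d t F_u; upper limit = 2.4 × 12 × 14 × 450 / 1000 = 181.4 kN.
Edge bolt: l_c = 20 − 14/2 = 13 mm → 1.2 × 13 × 14 × 450 / 1000 = 98.28 → r_n = 98.28 kN.
Interior bolts: l_c = 35 − 14 = 21 mm → 1.2 × 21 × 14 × 450 / 1000 = 158.8 → r_n = 158.8 kN.
R_n = 1 × 98.28 + 1 × 158.8 = 257 kN.
Design strength φR_n = 0.75 × 257 = 193 kN.

193 kN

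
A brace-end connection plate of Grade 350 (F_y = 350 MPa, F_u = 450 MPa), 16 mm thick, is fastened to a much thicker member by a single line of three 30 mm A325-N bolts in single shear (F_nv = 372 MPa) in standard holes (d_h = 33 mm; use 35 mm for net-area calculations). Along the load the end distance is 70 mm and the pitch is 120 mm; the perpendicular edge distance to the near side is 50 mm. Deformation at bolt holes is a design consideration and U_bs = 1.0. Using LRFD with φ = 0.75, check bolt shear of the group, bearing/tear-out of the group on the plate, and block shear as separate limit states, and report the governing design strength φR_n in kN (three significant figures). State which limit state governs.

592 kN (bolt shear governs)

Bolt shear: A_b = π·30²/4 = 706.9 mm²; R_n = 372 × 706.9 × 3 × 1 / 1000 = 788.9 kN → 0.75 × 788.9 = 592 kN.
Bearing: edge l_c = 53.5, r_n = 462.2 kN; interior l_c = 87, r_n = 518.4 kN; R_n = 462.2 + 2·518.4 = 1499 kN → 1120 kN.
Block shear: A_gv = 4960, A_nv = 3560, A_nt = 520 mm²; R_n = min(0.6F_uA_nv, 0.6F_yA_gv) + U_bs·F_u·A_nt = 1195 kN → 896 kN.
Bolt shear governs: 592 kN.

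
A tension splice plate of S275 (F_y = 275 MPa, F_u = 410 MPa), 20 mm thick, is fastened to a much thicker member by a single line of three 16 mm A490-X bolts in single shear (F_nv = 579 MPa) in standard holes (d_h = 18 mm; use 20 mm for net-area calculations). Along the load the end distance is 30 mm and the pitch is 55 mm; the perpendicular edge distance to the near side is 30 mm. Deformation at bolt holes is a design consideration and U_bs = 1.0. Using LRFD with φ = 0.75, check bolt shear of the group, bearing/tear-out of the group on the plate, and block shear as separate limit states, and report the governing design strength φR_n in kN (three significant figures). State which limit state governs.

262 kN (bolt shear governs)

Bolt shear: A_b = π·16²/4 = 201.1 mm²; R_n = 579 × 201.1 × 3 × 1 / 1000 = 349.2 kN → 0.75 × 349.2 = 262 kN.
Bearing: edge l_c = 21, r_n = 206.6 kN; interior l_c = 37, r_n = 314.9 kN; R_n = 206.6 + 2·314.9 = 836.4 kN → 627 kN.
Block shear: A_gv = 2800, A_nv = 1800, A_nt = 400 mm²; R_n = min(0.6F_uA_nv, 0.6F_yA_gv) + U_bs·F_u·A_nt = 606.8 kN → 455 kN.
Bolt shear governs: 262 kN.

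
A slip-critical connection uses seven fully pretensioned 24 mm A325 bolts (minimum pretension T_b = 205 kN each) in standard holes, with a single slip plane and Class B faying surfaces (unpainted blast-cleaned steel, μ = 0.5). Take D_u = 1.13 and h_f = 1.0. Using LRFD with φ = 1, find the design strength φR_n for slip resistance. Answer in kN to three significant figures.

811 kN

R_n = μ · D_u · h_f · T_b · n_s · n_b = 0.5 × 1.13 × 1.0 × 205 × 1 × 7 = 810.8 kN.
Design strength φR_n = 1 × 810.8 = 811 kN.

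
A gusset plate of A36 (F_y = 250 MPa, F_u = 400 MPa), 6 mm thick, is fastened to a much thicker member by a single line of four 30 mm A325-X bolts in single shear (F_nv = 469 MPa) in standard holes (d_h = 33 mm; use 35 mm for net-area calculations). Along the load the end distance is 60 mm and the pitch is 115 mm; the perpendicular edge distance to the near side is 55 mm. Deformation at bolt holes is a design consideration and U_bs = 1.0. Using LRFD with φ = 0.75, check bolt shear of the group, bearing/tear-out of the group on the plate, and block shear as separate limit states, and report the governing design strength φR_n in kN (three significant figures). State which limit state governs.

Bolt shear: A_b = π·30²/4 = 706.9 mm²; R_n = 469 × 706.9 × 4 × 1 / 1000 = 1326 kN → 0.75 × 1326 = 995 kN.
Bearing: edge l_c = 43.5, r_n = 125.3 kN; interior l_c = 82, r_n = 172.8 kN; R_n = 125.3 + 3·172.8 = 643.7 kN → 483 kN.
Block shear: A_gv = 2430, A_nv = 1695, A_nt = 225 mm²; R_n = min(0.6F_uA_nv, 0.6F_yA_gv) + U_bs·F_u·A_nt = 454.5 kN → 341 kN.
Block shear governs: 341 kN.

341 kN (block shear governs)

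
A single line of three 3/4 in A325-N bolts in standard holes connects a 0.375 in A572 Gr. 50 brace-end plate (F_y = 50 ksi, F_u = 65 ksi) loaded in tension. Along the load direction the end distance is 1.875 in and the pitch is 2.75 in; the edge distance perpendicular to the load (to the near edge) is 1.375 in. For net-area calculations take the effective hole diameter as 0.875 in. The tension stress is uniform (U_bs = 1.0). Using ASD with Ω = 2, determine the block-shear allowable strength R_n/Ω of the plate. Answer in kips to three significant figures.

Shear plane L_v = 1.875 + 2·2.75 = 7.375 in; A_gv = 7.375 × 0.375 = 2.766 in².
A_nv = (7.375 − 2.5·0.875) × 0.375 = 1.945 in².
A_nt = (1.375 − 0.5·0.875) × 0.375 = 0.3516 in².
0.6 F_u A_nv = 75.87 kips; 0.6 F_y A_gv = 82.97 kips → shear rupture governs the shear term.
R_n = 75.87 + 1.0 × 65 × 0.3516 = 98.72 kips.
Allowable strength R_n/Ω = 98.72 / 2 = 49.4 kips.

49.4 kips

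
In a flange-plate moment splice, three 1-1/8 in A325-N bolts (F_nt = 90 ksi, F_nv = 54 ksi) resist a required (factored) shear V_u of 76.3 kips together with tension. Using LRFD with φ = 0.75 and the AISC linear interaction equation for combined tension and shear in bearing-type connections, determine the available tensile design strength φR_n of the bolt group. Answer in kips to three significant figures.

135 kips

A_b = π·1.125²/4 = 0.994 in²; f_rv = 76.3 / (3 × 0.994) = 25.59 ksi.
F'_nt = 1.3 F_nt − (F_nt / φF_nv) f_rv = 1.3·90 − (90/(0.75·54))·25.59 = 60.14 ksi, capped at F_nt → F'_nt = 60.14 ksi.
R_n = F'_nt · A_b · n = 60.14 × 0.994 × 3 = 179.3 kips.
Design strength φR_n = 0.75 × 179.3 = 135 kips.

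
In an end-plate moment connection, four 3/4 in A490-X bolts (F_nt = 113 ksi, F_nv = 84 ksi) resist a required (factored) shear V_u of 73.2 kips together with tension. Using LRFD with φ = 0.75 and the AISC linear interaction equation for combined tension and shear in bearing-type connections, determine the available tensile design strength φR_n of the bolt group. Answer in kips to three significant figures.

A_b = π·0.75²/4 = 0.4418 in²; f_rv = 73.2 / (4 × 0.4418) = 41.42 ksi.
F'_nt = 1.3 F_nt − (F_nt / φF_nv) f_rv = 1.3·113 − (113/(0.75·84))·41.42 = 72.6 ksi, capped at F_nt → F'_nt = 72.6 ksi.
R_n = F'_nt · A_b · n = 72.6 × 0.4418 × 4 = 128.3 kips.
Design strength φR_n = 0.75 × 128.3 = 96.2 kips.

96.2 kips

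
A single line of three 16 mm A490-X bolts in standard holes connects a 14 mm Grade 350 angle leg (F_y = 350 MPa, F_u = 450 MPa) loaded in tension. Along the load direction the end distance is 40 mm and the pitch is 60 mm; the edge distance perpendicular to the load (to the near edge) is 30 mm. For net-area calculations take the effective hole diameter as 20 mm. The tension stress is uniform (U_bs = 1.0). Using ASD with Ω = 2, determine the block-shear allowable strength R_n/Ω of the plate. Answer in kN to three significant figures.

271 kN

Shear plane L_v = 40 + 2·60 = 160 mm; A_gv = 160 × 14 = 2240 mm².
A_nv = (160 − 2.5·20) × 14 = 1540 mm².
A_nt = (30 − 0.5·20) × 14 = 280 mm².
0.6 F_u A_nv = 415.8 kN; 0.6 F_y A_gv = 470.4 kN → shear rupture governs the shear term.
R_n = 415.8 + 1.0 × 450 × 280 / 1000 = 541.8 kN.
Allowable strength R_n/Ω = 541.8 / 2 = 271 kN.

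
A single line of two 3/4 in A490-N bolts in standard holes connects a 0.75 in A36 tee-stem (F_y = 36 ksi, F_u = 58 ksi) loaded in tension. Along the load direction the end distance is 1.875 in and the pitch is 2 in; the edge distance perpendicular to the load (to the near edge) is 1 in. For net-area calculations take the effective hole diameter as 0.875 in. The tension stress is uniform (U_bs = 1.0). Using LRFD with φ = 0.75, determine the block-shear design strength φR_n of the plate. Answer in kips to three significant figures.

Shear plane L_v = 1.875 + 1·2 = 3.875 in; A_gv = 3.875 × 0.75 = 2.906 in².
A_nv = (3.875 − 1.5·0.875) × 0.75 = 1.922 in².
A_nt = (1 − 0.5·0.875) × 0.75 = 0.4219 in².
0.6 F_u A_nv = 66.88 kips; 0.6 F_y A_gv = 62.77 kips → shear yielding governs the shear term.
R_n = 62.77 + 1.0 × 58 × 0.4219 = 87.24 kips.
Design strength φR_n = 0.75 × 87.24 = 65.4 kips.

65.4 kips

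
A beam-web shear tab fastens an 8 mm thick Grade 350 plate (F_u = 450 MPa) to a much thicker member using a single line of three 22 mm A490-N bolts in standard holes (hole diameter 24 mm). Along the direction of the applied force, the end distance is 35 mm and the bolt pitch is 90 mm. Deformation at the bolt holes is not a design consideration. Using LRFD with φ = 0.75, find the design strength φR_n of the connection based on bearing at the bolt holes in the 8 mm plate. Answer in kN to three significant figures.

450 kN

Per bolt r_n = 1.5 l_c t F_u ≤ 3.0 d t F_u; upper limit = 3.0 × 22 × 8 × 450 / 1000 = 237.6 kN.
Edge bolt: l_c = 35 − 24/2 = 23 mm → 1.5 × 23 × 8 × 450 / 1000 = 124.2 → r_n = 124.2 kN.
Interior bolts: l_c = 90 − 24 = 66 mm → 1.5 × 66 × 8 × 450 / 1000 = 356.4 → r_n = 237.6 kN.
R_n = 1 × 124.2 + 2 × 237.6 = 599.4 kN.
Design strength φR_n = 0.75 × 599.4 = 450 kN.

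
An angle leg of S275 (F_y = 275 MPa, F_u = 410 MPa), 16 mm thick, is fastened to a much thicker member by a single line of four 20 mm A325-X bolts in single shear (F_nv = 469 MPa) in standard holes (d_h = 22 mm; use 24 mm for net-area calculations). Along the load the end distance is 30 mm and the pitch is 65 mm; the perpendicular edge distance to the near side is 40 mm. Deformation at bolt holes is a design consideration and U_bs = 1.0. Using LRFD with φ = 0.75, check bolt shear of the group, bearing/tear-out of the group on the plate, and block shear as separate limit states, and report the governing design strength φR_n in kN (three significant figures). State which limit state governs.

Bolt shear: A_b = π·20²/4 = 314.2 mm²; R_n = 469 × 314.2 × 4 × 1 / 1000 = 589.4 kN → 0.75 × 589.4 = 442 kN.
Bearing: edge l_c = 19, r_n = 149.6 kN; interior l_c = 43, r_n = 314.9 kN; R_n = 149.6 + 3·314.9 = 1094 kN → 821 kN.
Block shear: A_gv = 3600, A_nv = 2256, A_nt = 448 mm²; R_n = min(0.6F_uA_nv, 0.6F_yA_gv) + U_bs·F_u·A_nt = 738.7 kN → 554 kN.
Bolt shear governs: 442 kN.

442 kN (bolt shear governs)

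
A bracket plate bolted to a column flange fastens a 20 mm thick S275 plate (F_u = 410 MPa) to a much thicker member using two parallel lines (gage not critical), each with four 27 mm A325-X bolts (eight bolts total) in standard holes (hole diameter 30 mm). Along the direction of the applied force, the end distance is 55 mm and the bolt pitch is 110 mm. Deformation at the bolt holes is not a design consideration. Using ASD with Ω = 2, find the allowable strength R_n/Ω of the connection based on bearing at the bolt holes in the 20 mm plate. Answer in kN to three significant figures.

2480 kN

Per bolt r_n = 1.5 l_c t F_u ≤ 3.0 d t F_u; upper limit = 3.0 × 27 × 20 × 410 / 1000 = 664.2 kN.
Edge bolt: l_c = 55 − 30/2 = 40 mm → 1.5 × 40 × 20 × 410 / 1000 = 492 → r_n = 492 kN.
Interior bolts: l_c = 110 − 30 = 80 mm → 1.5 × 80 × 20 × 410 / 1000 = 984 → r_n = 664.2 kN.
R_n = 2 × 492 + 6 × 664.2 = 4969 kN.
Allowable strength R_n/Ω = 4969 / 2 = 2480 kN.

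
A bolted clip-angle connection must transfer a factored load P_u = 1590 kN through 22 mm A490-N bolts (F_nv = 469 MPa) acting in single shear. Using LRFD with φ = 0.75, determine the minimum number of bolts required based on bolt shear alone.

12 bolts

A_b = π·22²/4 = 380.1 mm².
Per-bolt design strength φR_n = 0.75 × 469 × 380.1 × 1 / 1000 = 133.7 kN.
n ≥ 1590 / 133.7 = 11.89 → use 12 bolts.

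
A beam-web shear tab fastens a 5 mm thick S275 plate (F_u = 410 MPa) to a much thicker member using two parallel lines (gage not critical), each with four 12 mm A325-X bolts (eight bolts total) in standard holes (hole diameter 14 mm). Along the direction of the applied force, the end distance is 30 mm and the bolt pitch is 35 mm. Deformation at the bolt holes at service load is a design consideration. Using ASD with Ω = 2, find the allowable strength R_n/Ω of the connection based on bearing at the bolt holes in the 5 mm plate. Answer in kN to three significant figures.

Per bolt r_n = 1.2 l_c t F_u ≤ 2.4 d t F_u; upper limit = 2.4 × 12 × 5 × 410 / 1000 = 59.04 kN.
Edge bolt: l_c = 30 − 14/2 = 23 mm → 1.2 × 23 × 5 × 410 / 1000 = 56.58 → r_n = 56.58 kN.
Interior bolts: l_c = 35 − 14 = 21 mm → 1.2 × 21 × 5 × 410 / 1000 = 51.66 → r_n = 51.66 kN.
R_n = 2 × 56.58 + 6 × 51.66 = 423.1 kN.
Allowable strength R_n/Ω = 423.1 / 2 = 212 kN.

212 kN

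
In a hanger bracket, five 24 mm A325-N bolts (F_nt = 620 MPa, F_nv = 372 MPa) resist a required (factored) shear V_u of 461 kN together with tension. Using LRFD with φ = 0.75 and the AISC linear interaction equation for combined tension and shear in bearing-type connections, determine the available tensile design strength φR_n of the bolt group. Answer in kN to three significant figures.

599 kN

A_b = π·24²/4 = 452.4 mm²; f_rv = 461 × 1000 / (5 × 452.4) = 203.8 MPa.
F'_nt = 1.3 F_nt − (F_nt / φF_nv) f_rv = 1.3·620 − (620/(0.75·372))·203.8 = 353.1 MPa, capped at F_nt → F'_nt = 353.1 MPa.
R_n = F'_nt · A_b · n = 353.1 × 452.4 × 5 / 1000 = 798.7 kN.
Design strength φR_n = 0.75 × 798.7 = 599 kN.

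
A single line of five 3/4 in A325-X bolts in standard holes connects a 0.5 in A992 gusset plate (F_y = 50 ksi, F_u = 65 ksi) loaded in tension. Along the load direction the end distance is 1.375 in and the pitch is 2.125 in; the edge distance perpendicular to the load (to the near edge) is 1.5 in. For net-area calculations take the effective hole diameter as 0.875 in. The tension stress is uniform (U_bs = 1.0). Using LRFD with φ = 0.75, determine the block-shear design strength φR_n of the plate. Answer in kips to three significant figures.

Shear plane L_v = 1.375 + 4·2.125 = 9.875 in; A_gv = 9.875 × 0.5 = 4.938 in².
A_nv = (9.875 − 4.5·0.875) × 0.5 = 2.969 in².
A_nt = (1.5 − 0.5·0.875) × 0.5 = 0.5312 in².
0.6 F_u A_nv = 115.8 kips; 0.6 F_y A_gv = 148.1 kips → shear rupture governs the shear term.
R_n = 115.8 + 1.0 × 65 × 0.5312 = 150.3 kips.
Design strength φR_n = 0.75 × 150.3 = 113 kips.

113 kips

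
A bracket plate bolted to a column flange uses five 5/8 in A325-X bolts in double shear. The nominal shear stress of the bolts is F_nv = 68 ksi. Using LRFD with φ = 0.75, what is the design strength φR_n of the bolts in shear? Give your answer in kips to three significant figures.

A_b = π × 0.625² / 4 = 0.3068 in².
R_n = F_nv · A_b · n · n_s = 68 × 0.3068 × 5 × 2 = 208.6 kips.
Design strength φR_n = 0.75 × 208.6 = 156 kips.

156 kips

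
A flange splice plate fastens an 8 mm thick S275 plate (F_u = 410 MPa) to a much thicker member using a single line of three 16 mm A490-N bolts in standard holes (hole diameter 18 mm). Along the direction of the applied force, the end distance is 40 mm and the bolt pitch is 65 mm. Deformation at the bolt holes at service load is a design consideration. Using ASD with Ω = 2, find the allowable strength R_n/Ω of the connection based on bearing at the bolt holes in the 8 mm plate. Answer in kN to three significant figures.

Per bolt r_n = 1.2 l_c t F_u ≤ 2.4 d t F_u; upper limit = 2.4 × 16 × 8 × 410 / 1000 = 126 kN.
Edge bolt: l_c = 40 − 18/2 = 31 mm → 1.2 × 31 × 8 × 410 / 1000 = 122 → r_n = 122 kN.
Interior bolts: l_c = 65 − 18 = 47 mm → 1.2 × 47 × 8 × 410 / 1000 = 185 → r_n = 126 kN.
R_n = 1 × 122 + 2 × 126 = 373.9 kN.
Allowable strength R_n/Ω = 373.9 / 2 = 187 kN.

187 kN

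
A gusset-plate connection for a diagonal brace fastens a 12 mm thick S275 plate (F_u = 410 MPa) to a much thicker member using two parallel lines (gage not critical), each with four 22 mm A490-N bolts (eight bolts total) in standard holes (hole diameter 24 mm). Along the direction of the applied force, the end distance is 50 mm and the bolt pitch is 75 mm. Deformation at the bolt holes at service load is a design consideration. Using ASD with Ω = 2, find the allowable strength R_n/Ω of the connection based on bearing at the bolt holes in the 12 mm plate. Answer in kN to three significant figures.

Per bolt r_n = 1.2 l_c t F_u ≤ 2.4 d t F_u; upper limit = 2.4 × 22 × 12 × 410 / 1000 = 259.8 kN.
Edge bolt: l_c = 50 − 24/2 = 38 mm → 1.2 × 38 × 12 × 410 / 1000 = 224.4 → r_n = 224.4 kN.
Interior bolts: l_c = 75 − 24 = 51 mm → 1.2 × 51 × 12 × 410 / 1000 = 301.1 → r_n = 259.8 kN.
R_n = 2 × 224.4 + 6 × 259.8 = 2007 kN.
Allowable strength R_n/Ω = 2007 / 2 = 1000 kN.

1000 kN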